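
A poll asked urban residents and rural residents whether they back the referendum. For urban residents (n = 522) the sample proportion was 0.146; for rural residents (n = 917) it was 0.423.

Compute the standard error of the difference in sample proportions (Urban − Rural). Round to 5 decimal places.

0.02247

SE₁ = √(p̂₁(1−p̂₁)/n₁) = √(0.1460·0.8540/522) = 0.01546; SE₂ = √(0.4230·0.5770/917) = 0.01631.
Independent samples: SE of the difference = √(SE₁² + SE₂²) = √(0.0002390116 + 0.0002660161) = 0.02247.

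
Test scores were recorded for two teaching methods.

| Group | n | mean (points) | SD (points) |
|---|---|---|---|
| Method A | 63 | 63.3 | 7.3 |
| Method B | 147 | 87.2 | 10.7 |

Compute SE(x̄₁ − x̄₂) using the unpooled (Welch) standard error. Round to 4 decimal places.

1.2746

Standard errors of each mean: 7.3/√63 = 0.9197 and 10.7/√147 = 0.8825.
SE(x̄₁ − x̄₂) = √(0.9197² + 0.8825²) = 1.2746 for independent samples with unequal variances.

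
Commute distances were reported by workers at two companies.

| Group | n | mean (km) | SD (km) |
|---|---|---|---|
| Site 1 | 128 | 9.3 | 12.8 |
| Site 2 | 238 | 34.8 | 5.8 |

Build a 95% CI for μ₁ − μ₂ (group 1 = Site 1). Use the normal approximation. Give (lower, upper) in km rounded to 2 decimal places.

(-27.84, -23.16)

SE₁ = s₁/√n₁ = 12.8/√128 = 1.1314; SE₂ = 5.8/√238 = 0.3760.
Independent samples, unequal variances: SE_diff = √(SE₁² + SE₂²) = √(1.28006596 + 0.141376) = 1.1922.
z* = 1.960, so margin of error = 1.960 × 1.1922 = 2.3367.
Difference in means = 9.3 − 34.8 = -25.5000.
-25.5000 ± 2.3367 → (-27.84, -23.16).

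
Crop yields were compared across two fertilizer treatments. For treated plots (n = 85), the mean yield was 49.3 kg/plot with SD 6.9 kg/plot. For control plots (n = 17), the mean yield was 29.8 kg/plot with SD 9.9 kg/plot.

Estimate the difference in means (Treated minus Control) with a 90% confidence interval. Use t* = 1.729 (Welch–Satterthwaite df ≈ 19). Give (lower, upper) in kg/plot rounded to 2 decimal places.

(15.15, 23.85)

Standard errors of each mean: 6.9/√85 = 0.7484 and 9.9/√17 = 2.4011.
SE(x̄₁ − x̄₂) = √(0.7484² + 2.4011²) = 2.5150 for independent samples with unequal variances.
With t* = 1.729, the margin is 1.729 × 2.5150 = 4.3484.
x̄₁ − x̄₂ = 49.3 − 29.8 = 19.5000; the interval is 19.5000 ± 4.3484 = (15.15, 23.85).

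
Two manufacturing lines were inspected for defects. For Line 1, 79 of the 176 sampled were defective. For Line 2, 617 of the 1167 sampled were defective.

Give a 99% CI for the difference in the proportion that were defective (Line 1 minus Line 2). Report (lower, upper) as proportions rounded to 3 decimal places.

(-0.183, 0.024)

First, p̂₁ = 79/176 = 0.4489; p̂₂ = 617/1167 = 0.5287.
The two standard errors are √(0.4489×0.5511/176) = 0.03749 and √(0.5287×0.4713/1167) = 0.01461.
Because the samples are independent, SE_diff = √(0.03749² + 0.01461²) = 0.04024.
Using z* = 2.576 for 99%, ME = 2.576 × 0.04024 = 0.10366.
p̂₁ − p̂₂ = -0.0798; interval -0.0798 ± 0.10366 gives (-0.183, 0.024).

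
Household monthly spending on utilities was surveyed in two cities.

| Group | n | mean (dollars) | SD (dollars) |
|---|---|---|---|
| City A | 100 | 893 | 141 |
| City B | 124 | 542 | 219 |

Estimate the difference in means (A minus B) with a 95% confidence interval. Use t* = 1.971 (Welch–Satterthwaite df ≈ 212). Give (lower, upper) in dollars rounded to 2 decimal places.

SE₁ = s₁/√n₁ = 141/√100 = 14.1000; SE₂ = 219/√124 = 19.6668.
Independent samples, unequal variances: SE_diff = √(SE₁² + SE₂²) = √(198.81 + 386.78302224) = 24.1990.
t* = 1.971, so margin of error = 1.971 × 24.1990 = 47.6962.
Difference in means = 893 − 542 = 351.0000.
351.0000 ± 47.6962 → (303.30, 398.70).

(303.30, 398.70)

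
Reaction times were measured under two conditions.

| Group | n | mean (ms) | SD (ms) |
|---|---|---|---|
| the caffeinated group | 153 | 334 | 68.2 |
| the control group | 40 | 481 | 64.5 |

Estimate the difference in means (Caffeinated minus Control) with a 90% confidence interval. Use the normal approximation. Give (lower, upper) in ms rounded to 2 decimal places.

(-166.07, -127.93)

SE₁ = s₁/√n₁ = 68.2/√153 = 5.5136; SE₂ = 64.5/√40 = 10.1983.
Independent samples, unequal variances: SE_diff = √(SE₁² + SE₂²) = √(30.39978496 + 104.00532289) = 11.5933.
z* = 1.645, so margin of error = 1.645 × 11.5933 = 19.0710.
Difference in means = 334 − 481 = -147.0000.
-147.0000 ± 19.0710 → (-166.07, -127.93).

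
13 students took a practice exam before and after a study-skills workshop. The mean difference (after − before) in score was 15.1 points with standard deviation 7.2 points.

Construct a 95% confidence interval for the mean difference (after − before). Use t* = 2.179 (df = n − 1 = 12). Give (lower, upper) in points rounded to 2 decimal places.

(10.75, 19.45)

Paired design: SE = s_d/√n = 7.2/√13 = 1.9969.
t* = 2.179; margin of error = 2.179 × 1.9969 = 4.3512.
15.1 ± 4.3512 → (10.75, 19.45).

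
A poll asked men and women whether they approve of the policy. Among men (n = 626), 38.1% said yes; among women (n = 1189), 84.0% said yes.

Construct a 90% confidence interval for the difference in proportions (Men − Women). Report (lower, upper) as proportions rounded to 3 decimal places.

(-0.495, -0.423)

The two standard errors are √(0.3810×0.6190/626) = 0.01941 and √(0.8400×0.1600/1189) = 0.01063.
Because the samples are independent, SE_diff = √(0.01941² + 0.01063²) = 0.02213.
Using z* = 1.645 for 90%, ME = 1.645 × 0.02213 = 0.03640.
p̂₁ − p̂₂ = -0.4590; interval -0.4590 ± 0.03640 gives (-0.495, -0.423).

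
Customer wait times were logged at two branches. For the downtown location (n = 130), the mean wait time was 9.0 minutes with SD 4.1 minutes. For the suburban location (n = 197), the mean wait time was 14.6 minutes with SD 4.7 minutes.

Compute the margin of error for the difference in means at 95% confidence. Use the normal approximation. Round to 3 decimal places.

Per-group SEs: s₁/√n₁ = 4.1/√130 = 0.3596, s₂/√n₂ = 4.7/√197 = 0.3349.
Unpooled SE of the difference: √(0.12931216 + 0.11215801) = 0.4914.
Margin of error = z* · SE = 1.960 × 0.4914 = 0.9631.

0.963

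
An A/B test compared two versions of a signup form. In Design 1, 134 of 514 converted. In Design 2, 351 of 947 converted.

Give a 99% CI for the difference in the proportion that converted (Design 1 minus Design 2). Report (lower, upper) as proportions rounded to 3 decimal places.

(-0.174, -0.046)

First, p̂₁ = 134/514 = 0.2607; p̂₂ = 351/947 = 0.3706.
The two standard errors are √(0.2607×0.7393/514) = 0.01936 and √(0.3706×0.6294/947) = 0.01569.
Because the samples are independent, SE_diff = √(0.01936² + 0.01569²) = 0.02492.
Using z* = 2.576 for 99%, ME = 2.576 × 0.02492 = 0.06419.
p̂₁ − p̂₂ = -0.1099; interval -0.1099 ± 0.06419 gives (-0.174, -0.046).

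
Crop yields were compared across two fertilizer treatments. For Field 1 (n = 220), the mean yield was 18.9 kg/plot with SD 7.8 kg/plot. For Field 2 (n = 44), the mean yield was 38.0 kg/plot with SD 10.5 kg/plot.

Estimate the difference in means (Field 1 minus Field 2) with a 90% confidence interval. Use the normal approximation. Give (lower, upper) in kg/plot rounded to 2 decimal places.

Standard errors of each mean: 7.8/√220 = 0.5259 and 10.5/√44 = 1.5829.
SE(x̄₁ − x̄₂) = √(0.5259² + 1.5829²) = 1.6680 for independent samples with unequal variances.
With z* = 1.645, the margin is 1.645 × 1.6680 = 2.7439.
x̄₁ − x̄₂ = 18.9 − 38.0 = -19.1000; the interval is -19.1000 ± 2.7439 = (-21.84, -16.36).

(-21.84, -16.36)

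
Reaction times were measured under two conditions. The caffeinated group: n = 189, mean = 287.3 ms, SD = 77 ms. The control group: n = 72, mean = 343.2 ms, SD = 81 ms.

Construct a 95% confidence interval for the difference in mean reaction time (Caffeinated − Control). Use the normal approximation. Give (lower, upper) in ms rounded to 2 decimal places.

Per-group SEs: s₁/√n₁ = 77/√189 = 5.6009, s₂/√n₂ = 81/√72 = 9.5459.
Unpooled SE of the difference: √(31.37008081 + 91.12420681) = 11.0677.
Margin of error = z* · SE = 1.960 × 11.0677 = 21.6927.
x̄₁ − x̄₂ = 287.3 − 343.2 = -55.9000.
CI: -55.9000 ± 21.6927 = (-77.59, -34.21).

(-77.59, -34.21)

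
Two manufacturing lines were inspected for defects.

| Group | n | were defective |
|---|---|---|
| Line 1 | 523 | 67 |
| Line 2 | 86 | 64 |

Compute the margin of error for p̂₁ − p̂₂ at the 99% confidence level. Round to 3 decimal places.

0.127

First, p̂₁ = 67/523 = 0.1281; p̂₂ = 64/86 = 0.7442.
The two standard errors are √(0.1281×0.8719/523) = 0.01461 and √(0.7442×0.2558/86) = 0.04705.
Because the samples are independent, SE_diff = √(0.01461² + 0.04705²) = 0.04927.
Using z* = 2.576 for 99%, ME = 2.576 × 0.04927 = 0.12692.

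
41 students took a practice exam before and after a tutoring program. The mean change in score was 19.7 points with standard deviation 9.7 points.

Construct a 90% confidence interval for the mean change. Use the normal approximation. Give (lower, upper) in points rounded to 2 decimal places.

(17.21, 22.19)

This is a matched-pairs design, so SE = s_d/√n = 9.7/√41 = 1.5149.
Margin = 1.645 × 1.5149 = 2.4920; the interval is 19.7 ± 2.4920 = (17.21, 22.19).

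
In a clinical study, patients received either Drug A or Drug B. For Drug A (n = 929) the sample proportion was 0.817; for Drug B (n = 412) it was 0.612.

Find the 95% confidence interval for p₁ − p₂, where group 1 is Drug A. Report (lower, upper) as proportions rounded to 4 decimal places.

Each SE is √(p̂(1−p̂)/n): √(0.8170·0.1830/929) = 0.01269 and √(0.6120·0.3880/412) = 0.02401.
SE(p̂₁ − p̂₂) = √(SE₁² + SE₂²) = √(0.0001610361 + 0.0005764801) = 0.02716, since the two samples are independent.
At 95% confidence z* = 1.960; margin = 1.960 × 0.02716 = 0.05323.
The difference is 0.8170 − 0.6120 = 0.2050, so the interval is 0.2050 ± 0.05323 = (0.1518, 0.2582).

(0.1518, 0.2582)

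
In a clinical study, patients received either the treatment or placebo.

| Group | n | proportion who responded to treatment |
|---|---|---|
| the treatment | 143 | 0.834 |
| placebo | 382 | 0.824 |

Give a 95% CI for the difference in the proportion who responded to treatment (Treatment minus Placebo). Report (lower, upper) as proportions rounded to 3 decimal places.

The two standard errors are √(0.8340×0.1660/143) = 0.03111 and √(0.8240×0.1760/382) = 0.01948.
Because the samples are independent, SE_diff = √(0.03111² + 0.01948²) = 0.03671.
Using z* = 1.960 for 95%, ME = 1.960 × 0.03671 = 0.07195.
p̂₁ − p̂₂ = 0.0100; interval 0.0100 ± 0.07195 gives (-0.062, 0.082).

(-0.062, 0.082)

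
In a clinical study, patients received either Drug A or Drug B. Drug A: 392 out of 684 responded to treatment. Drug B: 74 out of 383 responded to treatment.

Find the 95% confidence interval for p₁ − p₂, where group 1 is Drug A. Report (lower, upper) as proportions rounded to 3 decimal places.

Sample proportions: 392/684 = 0.5731, 74/383 = 0.1932.
Each SE is √(p̂(1−p̂)/n): √(0.5731·0.4269/684) = 0.01891 and √(0.1932·0.8068/383) = 0.02017.
SE(p̂₁ − p̂₂) = √(SE₁² + SE₂²) = √(0.0003575881 + 0.0004068289) = 0.02765, since the two samples are independent.
At 95% confidence z* = 1.960; margin = 1.960 × 0.02765 = 0.05419.
The difference is 0.5731 − 0.1932 = 0.3799, so the interval is 0.3799 ± 0.05419 = (0.326, 0.434).

(0.326, 0.434)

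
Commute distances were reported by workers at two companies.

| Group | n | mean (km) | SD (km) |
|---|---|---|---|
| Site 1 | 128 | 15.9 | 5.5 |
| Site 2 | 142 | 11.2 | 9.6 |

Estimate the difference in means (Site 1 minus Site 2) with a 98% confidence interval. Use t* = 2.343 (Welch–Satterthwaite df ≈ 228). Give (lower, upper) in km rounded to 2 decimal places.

Standard errors of each mean: 5.5/√128 = 0.4861 and 9.6/√142 = 0.8056.
SE(x̄₁ − x̄₂) = √(0.4861² + 0.8056²) = 0.9409 for independent samples with unequal variances.
With t* = 2.343, the margin is 2.343 × 0.9409 = 2.2045.
x̄₁ − x̄₂ = 15.9 − 11.2 = 4.7000; the interval is 4.7000 ± 2.2045 = (2.50, 6.90).

(2.50, 6.90)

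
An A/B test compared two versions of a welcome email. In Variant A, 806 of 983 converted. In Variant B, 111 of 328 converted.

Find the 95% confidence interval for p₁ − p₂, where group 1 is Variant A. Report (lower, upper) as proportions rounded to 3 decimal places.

(0.425, 0.538)

p̂₁ = 806/983 = 0.8199 and p̂₂ = 111/328 = 0.3384.
SE₁ = √(p̂₁(1−p̂₁)/n₁) = √(0.8199·0.1801/983) = 0.01226; SE₂ = √(0.3384·0.6616/328) = 0.02613.
Independent samples: SE of the difference = √(SE₁² + SE₂²) = √(0.0001503076 + 0.0006827769) = 0.02886.
z* for 95% confidence is 1.960, so the margin of error is 1.960 × 0.02886 = 0.05657.
Point estimate p̂₁ − p̂₂ = 0.8199 − 0.3384 = 0.4815.
0.4815 ± 0.05657 → (0.425, 0.538).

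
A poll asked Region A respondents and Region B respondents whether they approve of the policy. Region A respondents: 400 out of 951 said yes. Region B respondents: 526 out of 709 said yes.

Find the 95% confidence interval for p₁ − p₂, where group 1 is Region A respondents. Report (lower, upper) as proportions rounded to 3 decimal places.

Sample proportions: 400/951 = 0.4206, 526/709 = 0.7419.
Each SE is √(p̂(1−p̂)/n): √(0.4206·0.5794/951) = 0.01601 and √(0.7419·0.2581/709) = 0.01643.
SE(p̂₁ − p̂₂) = √(SE₁² + SE₂²) = √(0.0002563201 + 0.0002699449) = 0.02294, since the two samples are independent.
At 95% confidence z* = 1.960; margin = 1.960 × 0.02294 = 0.04496.
The difference is 0.4206 − 0.7419 = -0.3213, so the interval is -0.3213 ± 0.04496 = (-0.366, -0.276).

(-0.366, -0.276)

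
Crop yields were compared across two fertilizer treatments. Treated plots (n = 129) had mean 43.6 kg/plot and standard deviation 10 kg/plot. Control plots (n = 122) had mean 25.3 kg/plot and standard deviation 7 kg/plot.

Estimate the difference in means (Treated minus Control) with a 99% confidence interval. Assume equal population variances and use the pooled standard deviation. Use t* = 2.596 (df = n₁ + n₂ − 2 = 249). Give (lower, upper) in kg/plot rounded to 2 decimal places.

(15.46, 21.14)

s_p = √[((n₁−1)s₁² + (n₂−1)s₂²)/(n₁+n₂−2)] = √[(128·10² + 121·7²)/249] = 8.6728.
SE = 8.6728·√(1/129 + 1/122) = 1.0953.
With t* = 2.596, margin = 2.596 × 1.0953 = 2.8434.
x̄₁ − x̄₂ = 43.6 − 25.3 = 18.3000; interval 18.3000 ± 2.8434 = (15.46, 21.14).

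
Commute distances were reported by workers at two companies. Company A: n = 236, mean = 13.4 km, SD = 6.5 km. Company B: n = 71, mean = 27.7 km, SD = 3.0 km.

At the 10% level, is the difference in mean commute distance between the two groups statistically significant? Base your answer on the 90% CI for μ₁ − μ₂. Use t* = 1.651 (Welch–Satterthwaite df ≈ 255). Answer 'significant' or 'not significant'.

Per-group SEs: s₁/√n₁ = 6.5/√236 = 0.4231, s₂/√n₂ = 3.0/√71 = 0.3560.
Unpooled SE of the difference: √(0.17901361 + 0.126736) = 0.5529.
Margin of error = t* · SE = 1.651 × 0.5529 = 0.9128.
x̄₁ − x̄₂ = 13.4 − 27.7 = -14.3000.
CI: -14.3000 ± 0.9128 = (-15.2128, -13.3872).
The interval (-15.2128, -13.3872) does not contain 0, so the difference is significant.

significant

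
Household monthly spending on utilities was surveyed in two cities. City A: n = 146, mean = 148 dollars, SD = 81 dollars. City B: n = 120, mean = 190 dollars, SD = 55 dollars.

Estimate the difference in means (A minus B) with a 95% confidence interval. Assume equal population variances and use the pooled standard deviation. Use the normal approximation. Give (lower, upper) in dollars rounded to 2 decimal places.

(-59.02, -24.98)

Pooled variance s_p² = [145·81² + 119·55²] / (146+120−2) = 4967.1212, so s_p = 70.4778.
SE_diff = s_p·√(1/n₁ + 1/n₂) = 70.4778·√(1/146 + 1/120) = 8.6841.
z* = 1.960; margin = 1.960 × 8.6841 = 17.0208.
Difference = 148 − 190 = -42.0000.
-42.0000 ± 17.0208 → (-59.02, -24.98).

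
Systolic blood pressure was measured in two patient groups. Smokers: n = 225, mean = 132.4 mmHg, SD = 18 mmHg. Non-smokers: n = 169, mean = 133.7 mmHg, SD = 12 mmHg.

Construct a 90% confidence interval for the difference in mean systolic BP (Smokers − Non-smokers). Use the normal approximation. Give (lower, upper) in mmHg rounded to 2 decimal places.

(-3.79, 1.19)

SE₁ = s₁/√n₁ = 18/√225 = 1.2000; SE₂ = 12/√169 = 0.9231.
Independent samples, unequal variances: SE_diff = √(SE₁² + SE₂²) = √(1.44 + 0.85211361) = 1.5140.
z* = 1.645, so margin of error = 1.645 × 1.5140 = 2.4905.
Difference in means = 132.4 − 133.7 = -1.3000.
-1.3000 ± 2.4905 → (-3.79, 1.19).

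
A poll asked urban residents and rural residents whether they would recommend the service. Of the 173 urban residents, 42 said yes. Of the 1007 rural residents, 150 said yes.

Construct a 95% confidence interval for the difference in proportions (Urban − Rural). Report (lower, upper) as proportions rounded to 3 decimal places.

p̂₁ = 42/173 = 0.2428 and p̂₂ = 150/1007 = 0.1490.
SE₁ = √(p̂₁(1−p̂₁)/n₁) = √(0.2428·0.7572/173) = 0.03260; SE₂ = √(0.1490·0.8510/1007) = 0.01122.
Independent samples: SE of the difference = √(SE₁² + SE₂²) = √(0.00106276 + 0.0001258884) = 0.03448.
z* for 95% confidence is 1.960, so the margin of error is 1.960 × 0.03448 = 0.06758.
Point estimate p̂₁ − p̂₂ = 0.2428 − 0.1490 = 0.0938.
0.0938 ± 0.06758 → (0.026, 0.161).

(0.026, 0.161)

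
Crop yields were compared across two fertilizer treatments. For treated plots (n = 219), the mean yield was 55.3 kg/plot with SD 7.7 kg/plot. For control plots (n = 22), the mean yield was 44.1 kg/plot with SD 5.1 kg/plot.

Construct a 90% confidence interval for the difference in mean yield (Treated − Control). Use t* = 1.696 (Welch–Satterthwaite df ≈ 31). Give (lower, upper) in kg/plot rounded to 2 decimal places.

Per-group SEs: s₁/√n₁ = 7.7/√219 = 0.5203, s₂/√n₂ = 5.1/√22 = 1.0873.
Unpooled SE of the difference: √(0.27071209 + 1.18222129) = 1.2054.
Margin of error = t* · SE = 1.696 × 1.2054 = 2.0444.
x̄₁ − x̄₂ = 55.3 − 44.1 = 11.2000.
CI: 11.2000 ± 2.0444 = (9.16, 13.24).

(9.16, 13.24)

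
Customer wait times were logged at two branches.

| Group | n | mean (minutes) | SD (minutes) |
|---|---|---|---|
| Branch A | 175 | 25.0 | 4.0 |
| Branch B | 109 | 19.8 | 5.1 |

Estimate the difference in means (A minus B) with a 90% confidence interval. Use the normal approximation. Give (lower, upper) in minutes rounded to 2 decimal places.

(4.25, 6.15)

Per-group SEs: s₁/√n₁ = 4.0/√175 = 0.3024, s₂/√n₂ = 5.1/√109 = 0.4885.
Unpooled SE of the difference: √(0.09144576 + 0.23863225) = 0.5745.
Margin of error = z* · SE = 1.645 × 0.5745 = 0.9451.
x̄₁ − x̄₂ = 25.0 − 19.8 = 5.2000.
CI: 5.2000 ± 0.9451 = (4.25, 6.15).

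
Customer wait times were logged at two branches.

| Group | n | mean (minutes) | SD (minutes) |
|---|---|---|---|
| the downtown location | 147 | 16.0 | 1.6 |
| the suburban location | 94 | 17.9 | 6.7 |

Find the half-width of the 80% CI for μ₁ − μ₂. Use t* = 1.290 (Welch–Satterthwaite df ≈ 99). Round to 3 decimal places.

Standard errors of each mean: 1.6/√147 = 0.1320 and 6.7/√94 = 0.6911.
SE(x̄₁ − x̄₂) = √(0.1320² + 0.6911²) = 0.7036 for independent samples with unequal variances.
With t* = 1.290, the margin is 1.290 × 0.7036 = 0.9076.

0.908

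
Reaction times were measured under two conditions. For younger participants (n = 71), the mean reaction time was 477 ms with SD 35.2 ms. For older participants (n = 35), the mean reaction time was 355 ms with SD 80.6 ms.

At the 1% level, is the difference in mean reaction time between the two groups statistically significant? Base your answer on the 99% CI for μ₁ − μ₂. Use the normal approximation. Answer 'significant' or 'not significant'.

significant

SE₁ = s₁/√n₁ = 35.2/√71 = 4.1775; SE₂ = 80.6/√35 = 13.6239.
Independent samples, unequal variances: SE_diff = √(SE₁² + SE₂²) = √(17.45150625 + 185.61065121) = 14.2500.
z* = 2.576, so margin of error = 2.576 × 14.2500 = 36.7080.
Difference in means = 477 − 355 = 122.0000.
122.0000 ± 36.7080 → (85.2920, 158.7080).
The interval (85.2920, 158.7080) does not contain 0, so the difference is significant.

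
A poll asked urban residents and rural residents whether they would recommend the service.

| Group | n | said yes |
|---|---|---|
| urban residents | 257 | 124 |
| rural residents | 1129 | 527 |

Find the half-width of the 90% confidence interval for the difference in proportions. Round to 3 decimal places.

0.057

p̂₁ = 124/257 = 0.4825 and p̂₂ = 527/1129 = 0.4668.
SE₁ = √(p̂₁(1−p̂₁)/n₁) = √(0.4825·0.5175/257) = 0.03117; SE₂ = √(0.4668·0.5332/1129) = 0.01485.
Independent samples: SE of the difference = √(SE₁² + SE₂²) = √(0.0009715689 + 0.0002205225) = 0.03453.
z* for 90% confidence is 1.645, so the margin of error is 1.645 × 0.03453 = 0.05680.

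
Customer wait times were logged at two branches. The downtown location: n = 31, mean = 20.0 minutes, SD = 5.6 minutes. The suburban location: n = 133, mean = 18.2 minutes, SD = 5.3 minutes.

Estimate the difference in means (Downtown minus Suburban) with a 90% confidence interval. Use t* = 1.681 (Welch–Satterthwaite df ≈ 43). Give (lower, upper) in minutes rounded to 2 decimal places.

SE₁ = s₁/√n₁ = 5.6/√31 = 1.0058; SE₂ = 5.3/√133 = 0.4596.
Independent samples, unequal variances: SE_diff = √(SE₁² + SE₂²) = √(1.01163364 + 0.21123216) = 1.1058.
t* = 1.681, so margin of error = 1.681 × 1.1058 = 1.8588.
Difference in means = 20.0 − 18.2 = 1.8000.
1.8000 ± 1.8588 → (-0.06, 3.66).

(-0.06, 3.66)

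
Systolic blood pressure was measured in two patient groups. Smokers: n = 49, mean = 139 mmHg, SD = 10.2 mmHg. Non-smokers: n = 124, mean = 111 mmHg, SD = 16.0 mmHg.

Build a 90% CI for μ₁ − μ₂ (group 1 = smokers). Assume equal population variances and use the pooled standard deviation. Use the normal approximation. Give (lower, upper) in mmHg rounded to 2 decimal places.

(23.95, 32.05)

Pooled variance s_p² = [48·10.2² + 123·16.0²] / (49+124−2) = 213.3446, so s_p = 14.6063.
SE_diff = s_p·√(1/n₁ + 1/n₂) = 14.6063·√(1/49 + 1/124) = 2.4646.
z* = 1.645; margin = 1.645 × 2.4646 = 4.0543.
Difference = 139 − 111 = 28.0000.
28.0000 ± 4.0543 → (23.95, 32.05).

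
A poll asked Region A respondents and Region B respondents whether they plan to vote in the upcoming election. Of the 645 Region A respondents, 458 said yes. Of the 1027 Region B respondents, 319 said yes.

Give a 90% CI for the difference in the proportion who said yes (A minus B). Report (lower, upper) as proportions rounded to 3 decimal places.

p̂₁ = 458/645 = 0.7101 and p̂₂ = 319/1027 = 0.3106.
SE₁ = √(p̂₁(1−p̂₁)/n₁) = √(0.7101·0.2899/645) = 0.01787; SE₂ = √(0.3106·0.6894/1027) = 0.01444.
Independent samples: SE of the difference = √(SE₁² + SE₂²) = √(0.0003193369 + 0.0002085136) = 0.02297.
z* for 90% confidence is 1.645, so the margin of error is 1.645 × 0.02297 = 0.03779.
Point estimate p̂₁ − p̂₂ = 0.7101 − 0.3106 = 0.3995.
0.3995 ± 0.03779 → (0.362, 0.437).

(0.362, 0.437)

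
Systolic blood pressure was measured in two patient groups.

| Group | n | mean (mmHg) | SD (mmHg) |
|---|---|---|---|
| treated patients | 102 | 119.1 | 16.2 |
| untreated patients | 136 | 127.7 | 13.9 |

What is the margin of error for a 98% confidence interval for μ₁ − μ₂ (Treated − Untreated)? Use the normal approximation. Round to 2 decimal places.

4.65

Per-group SEs: s₁/√n₁ = 16.2/√102 = 1.6040, s₂/√n₂ = 13.9/√136 = 1.1919.
Unpooled SE of the difference: √(2.572816 + 1.42062561) = 1.9984.
Margin of error = z* · SE = 2.326 × 1.9984 = 4.6483.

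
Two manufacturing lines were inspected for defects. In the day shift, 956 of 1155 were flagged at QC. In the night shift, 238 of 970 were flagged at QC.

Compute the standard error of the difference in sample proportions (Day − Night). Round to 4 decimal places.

First, p̂₁ = 956/1155 = 0.8277; p̂₂ = 238/970 = 0.2454.
The two standard errors are √(0.8277×0.1723/1155) = 0.01111 and √(0.2454×0.7546/970) = 0.01382.
Because the samples are independent, SE_diff = √(0.01111² + 0.01382²) = 0.01773.

0.0177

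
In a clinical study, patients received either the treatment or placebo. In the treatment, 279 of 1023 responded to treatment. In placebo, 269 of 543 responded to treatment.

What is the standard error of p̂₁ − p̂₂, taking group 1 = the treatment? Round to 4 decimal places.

p̂₁ = 279/1023 = 0.2727 and p̂₂ = 269/543 = 0.4954.
SE₁ = √(p̂₁(1−p̂₁)/n₁) = √(0.2727·0.7273/1023) = 0.01392; SE₂ = √(0.4954·0.5046/543) = 0.02146.
Independent samples: SE of the difference = √(SE₁² + SE₂²) = √(0.0001937664 + 0.0004605316) = 0.02558.

0.0256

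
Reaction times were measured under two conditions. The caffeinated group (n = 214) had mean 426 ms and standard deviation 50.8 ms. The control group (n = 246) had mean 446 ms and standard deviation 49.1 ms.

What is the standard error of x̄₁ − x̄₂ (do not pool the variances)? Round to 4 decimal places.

4.6754

Standard errors of each mean: 50.8/√214 = 3.4726 and 49.1/√246 = 3.1305.
SE(x̄₁ − x̄₂) = √(3.4726² + 3.1305²) = 4.6754 for independent samples with unequal variances.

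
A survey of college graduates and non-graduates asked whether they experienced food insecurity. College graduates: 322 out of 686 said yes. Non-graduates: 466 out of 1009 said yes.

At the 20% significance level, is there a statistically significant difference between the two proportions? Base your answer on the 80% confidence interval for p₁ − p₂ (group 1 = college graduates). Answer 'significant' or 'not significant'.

not significant

p̂₁ = 322/686 = 0.4694 and p̂₂ = 466/1009 = 0.4618.
SE₁ = √(p̂₁(1−p̂₁)/n₁) = √(0.4694·0.5306/686) = 0.01905; SE₂ = √(0.4618·0.5382/1009) = 0.01569.
Independent samples: SE of the difference = √(SE₁² + SE₂²) = √(0.0003629025 + 0.0002461761) = 0.02468.
z* for 80% confidence is 1.282, so the margin of error is 1.282 × 0.02468 = 0.03164.
Point estimate p̂₁ − p̂₂ = 0.4694 − 0.4618 = 0.0076.
0.0076 ± 0.03164 → (-0.02404, 0.03924).
The interval (-0.02404, 0.03924) contains 0, so the difference is not significant.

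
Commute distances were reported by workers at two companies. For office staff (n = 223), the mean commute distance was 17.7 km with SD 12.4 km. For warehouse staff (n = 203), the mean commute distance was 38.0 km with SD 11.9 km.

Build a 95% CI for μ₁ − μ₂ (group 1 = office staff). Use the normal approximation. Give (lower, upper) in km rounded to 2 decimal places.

SE₁ = s₁/√n₁ = 12.4/√223 = 0.8304; SE₂ = 11.9/√203 = 0.8352.
Independent samples, unequal variances: SE_diff = √(SE₁² + SE₂²) = √(0.68956416 + 0.69755904) = 1.1778.
z* = 1.960, so margin of error = 1.960 × 1.1778 = 2.3085.
Difference in means = 17.7 − 38.0 = -20.3000.
-20.3000 ± 2.3085 → (-22.61, -17.99).

(-22.61, -17.99)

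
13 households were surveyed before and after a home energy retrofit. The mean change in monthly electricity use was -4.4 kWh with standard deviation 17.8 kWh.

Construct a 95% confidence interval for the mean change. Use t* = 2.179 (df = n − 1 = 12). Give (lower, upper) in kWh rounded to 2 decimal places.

(-15.16, 6.36)

This is a matched-pairs design, so SE = s_d/√n = 17.8/√13 = 4.9368.
Margin = 2.179 × 4.9368 = 10.7573; the interval is -4.4 ± 10.7573 = (-15.16, 6.36).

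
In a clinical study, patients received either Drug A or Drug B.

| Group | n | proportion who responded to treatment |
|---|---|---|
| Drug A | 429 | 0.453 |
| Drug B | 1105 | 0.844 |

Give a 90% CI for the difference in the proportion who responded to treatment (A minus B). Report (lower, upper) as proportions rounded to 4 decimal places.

Each SE is √(p̂(1−p̂)/n): √(0.4530·0.5470/429) = 0.02403 and √(0.8440·0.1560/1105) = 0.01092.
SE(p̂₁ − p̂₂) = √(SE₁² + SE₂²) = √(0.0005774409 + 0.0001192464) = 0.02639, since the two samples are independent.
At 90% confidence z* = 1.645; margin = 1.645 × 0.02639 = 0.04341.
The difference is 0.4530 − 0.8440 = -0.3910, so the interval is -0.3910 ± 0.04341 = (-0.4344, -0.3476).

(-0.4344, -0.3476)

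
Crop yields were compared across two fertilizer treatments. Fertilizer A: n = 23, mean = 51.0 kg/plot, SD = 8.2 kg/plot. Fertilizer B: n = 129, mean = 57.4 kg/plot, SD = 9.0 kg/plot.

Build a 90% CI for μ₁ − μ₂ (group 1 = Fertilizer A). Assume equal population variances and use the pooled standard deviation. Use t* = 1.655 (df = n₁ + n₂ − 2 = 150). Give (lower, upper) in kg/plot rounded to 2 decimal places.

Pooled variance s_p² = [22·8.2² + 128·9.0²] / (23+129−2) = 78.9819, so s_p = 8.8872.
SE_diff = s_p·√(1/n₁ + 1/n₂) = 8.8872·√(1/23 + 1/129) = 2.0115.
t* = 1.655; margin = 1.655 × 2.0115 = 3.3290.
Difference = 51.0 − 57.4 = -6.4000.
-6.4000 ± 3.3290 → (-9.73, -3.07).

(-9.73, -3.07)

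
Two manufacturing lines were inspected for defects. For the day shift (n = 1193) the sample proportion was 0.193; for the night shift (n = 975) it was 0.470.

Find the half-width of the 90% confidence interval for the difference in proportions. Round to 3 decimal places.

0.032

The two standard errors are √(0.1930×0.8070/1193) = 0.01143 and √(0.4700×0.5300/975) = 0.01598.
Because the samples are independent, SE_diff = √(0.01143² + 0.01598²) = 0.01965.
Using z* = 1.645 for 90%, ME = 1.645 × 0.01965 = 0.03232.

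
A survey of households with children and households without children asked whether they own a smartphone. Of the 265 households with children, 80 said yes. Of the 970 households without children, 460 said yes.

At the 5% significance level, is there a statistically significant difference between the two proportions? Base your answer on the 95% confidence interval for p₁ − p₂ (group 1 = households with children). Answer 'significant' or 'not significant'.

significant

p̂₁ = 80/265 = 0.3019 and p̂₂ = 460/970 = 0.4742.
SE₁ = √(p̂₁(1−p̂₁)/n₁) = √(0.3019·0.6981/265) = 0.02820; SE₂ = √(0.4742·0.5258/970) = 0.01603.
Independent samples: SE of the difference = √(SE₁² + SE₂²) = √(0.00079524 + 0.0002569609) = 0.03244.
z* for 95% confidence is 1.960, so the margin of error is 1.960 × 0.03244 = 0.06358.
Point estimate p̂₁ − p̂₂ = 0.3019 − 0.4742 = -0.1723.
-0.1723 ± 0.06358 → (-0.23588, -0.10872).
The interval (-0.23588, -0.10872) does not contain 0, so the difference is significant.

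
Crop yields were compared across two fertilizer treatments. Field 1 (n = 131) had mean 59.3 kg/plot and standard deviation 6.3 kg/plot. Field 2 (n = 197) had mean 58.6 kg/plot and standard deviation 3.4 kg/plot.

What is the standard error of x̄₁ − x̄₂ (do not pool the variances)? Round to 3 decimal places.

0.601

SE₁ = s₁/√n₁ = 6.3/√131 = 0.5504; SE₂ = 3.4/√197 = 0.2422.
Independent samples, unequal variances: SE_diff = √(SE₁² + SE₂²) = √(0.30294016 + 0.05866084) = 0.6013.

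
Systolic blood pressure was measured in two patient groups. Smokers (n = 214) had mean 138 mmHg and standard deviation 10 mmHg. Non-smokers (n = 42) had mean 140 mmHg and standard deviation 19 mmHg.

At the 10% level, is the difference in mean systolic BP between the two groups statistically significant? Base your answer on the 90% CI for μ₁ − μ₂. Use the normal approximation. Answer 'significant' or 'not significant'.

SE₁ = s₁/√n₁ = 10/√214 = 0.6836; SE₂ = 19/√42 = 2.9318.
Independent samples, unequal variances: SE_diff = √(SE₁² + SE₂²) = √(0.46730896 + 8.59545124) = 3.0104.
z* = 1.645, so margin of error = 1.645 × 3.0104 = 4.9521.
Difference in means = 138 − 140 = -2.0000.
-2.0000 ± 4.9521 → (-6.9521, 2.9521).
The interval (-6.9521, 2.9521) contains 0, so the difference is not significant.

not significant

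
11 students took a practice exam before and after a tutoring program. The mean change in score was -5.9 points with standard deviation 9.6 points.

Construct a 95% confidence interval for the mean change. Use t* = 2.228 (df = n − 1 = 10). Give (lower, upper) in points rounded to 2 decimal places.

This is a matched-pairs design, so SE = s_d/√n = 9.6/√11 = 2.8945.
Margin = 2.228 × 2.8945 = 6.4489; the interval is -5.9 ± 6.4489 = (-12.35, 0.55).

(-12.35, 0.55)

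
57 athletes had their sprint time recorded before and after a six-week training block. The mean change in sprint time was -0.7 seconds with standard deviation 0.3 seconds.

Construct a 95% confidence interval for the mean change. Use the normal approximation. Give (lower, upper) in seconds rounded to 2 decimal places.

Paired design: SE = s_d/√n = 0.3/√57 = 0.0397.
z* = 1.960; margin of error = 1.960 × 0.0397 = 0.0778.
-0.7 ± 0.0778 → (-0.78, -0.62).

(-0.78, -0.62)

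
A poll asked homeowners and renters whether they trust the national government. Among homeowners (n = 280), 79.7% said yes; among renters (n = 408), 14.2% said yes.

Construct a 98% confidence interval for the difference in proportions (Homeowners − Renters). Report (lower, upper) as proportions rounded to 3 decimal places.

SE₁ = √(p̂₁(1−p̂₁)/n₁) = √(0.7970·0.2030/280) = 0.02404; SE₂ = √(0.1420·0.8580/408) = 0.01728.
Independent samples: SE of the difference = √(SE₁² + SE₂²) = √(0.0005779216 + 0.0002985984) = 0.02961.
z* for 98% confidence is 2.326, so the margin of error is 2.326 × 0.02961 = 0.06887.
Point estimate p̂₁ − p̂₂ = 0.7970 − 0.1420 = 0.6550.
0.6550 ± 0.06887 → (0.586, 0.724).

(0.586, 0.724)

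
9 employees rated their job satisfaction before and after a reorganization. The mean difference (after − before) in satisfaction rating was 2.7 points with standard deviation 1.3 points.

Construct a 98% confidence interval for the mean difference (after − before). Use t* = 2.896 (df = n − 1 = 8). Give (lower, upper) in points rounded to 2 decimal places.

Paired design: SE = s_d/√n = 1.3/√9 = 0.4333.
t* = 2.896; margin of error = 2.896 × 0.4333 = 1.2548.
2.7 ± 1.2548 → (1.45, 3.95).

(1.45, 3.95)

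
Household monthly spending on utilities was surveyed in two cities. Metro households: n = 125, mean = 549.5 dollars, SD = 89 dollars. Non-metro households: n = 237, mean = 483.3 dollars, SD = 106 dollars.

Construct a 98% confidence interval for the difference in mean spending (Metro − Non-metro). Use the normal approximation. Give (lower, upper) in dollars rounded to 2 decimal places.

Standard errors of each mean: 89/√125 = 7.9604 and 106/√237 = 6.8854.
SE(x̄₁ − x̄₂) = √(7.9604² + 6.8854²) = 10.5251 for independent samples with unequal variances.
With z* = 2.326, the margin is 2.326 × 10.5251 = 24.4814.
x̄₁ − x̄₂ = 549.5 − 483.3 = 66.2000; the interval is 66.2000 ± 24.4814 = (41.72, 90.68).

(41.72, 90.68)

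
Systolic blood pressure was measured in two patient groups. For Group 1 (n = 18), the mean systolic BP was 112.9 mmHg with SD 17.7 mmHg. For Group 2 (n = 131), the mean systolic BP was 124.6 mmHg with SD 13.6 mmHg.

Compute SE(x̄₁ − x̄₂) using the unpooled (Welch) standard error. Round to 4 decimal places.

4.3378

Per-group SEs: s₁/√n₁ = 17.7/√18 = 4.1719, s₂/√n₂ = 13.6/√131 = 1.1882.
Unpooled SE of the difference: √(17.40474961 + 1.41181924) = 4.3378.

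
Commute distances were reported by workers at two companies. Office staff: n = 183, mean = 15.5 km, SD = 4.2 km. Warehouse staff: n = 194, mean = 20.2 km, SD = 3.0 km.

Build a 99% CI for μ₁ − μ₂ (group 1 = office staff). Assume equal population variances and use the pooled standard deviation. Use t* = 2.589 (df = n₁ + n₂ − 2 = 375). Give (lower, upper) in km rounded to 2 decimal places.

Pooled variance s_p² = [182·4.2² + 193·3.0²] / (183+194−2) = 13.1933, so s_p = 3.6323.
SE_diff = s_p·√(1/n₁ + 1/n₂) = 3.6323·√(1/183 + 1/194) = 0.3743.
t* = 2.589; margin = 2.589 × 0.3743 = 0.9691.
Difference = 15.5 − 20.2 = -4.7000.
-4.7000 ± 0.9691 → (-5.67, -3.73).

(-5.67, -3.73)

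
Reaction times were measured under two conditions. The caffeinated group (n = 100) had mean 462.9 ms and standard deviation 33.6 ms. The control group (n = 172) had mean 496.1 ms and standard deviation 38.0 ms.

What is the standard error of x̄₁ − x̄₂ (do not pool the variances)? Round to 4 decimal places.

4.4368

Standard errors of each mean: 33.6/√100 = 3.3600 and 38.0/√172 = 2.8975.
SE(x̄₁ − x̄₂) = √(3.3600² + 2.8975²) = 4.4368 for independent samples with unequal variances.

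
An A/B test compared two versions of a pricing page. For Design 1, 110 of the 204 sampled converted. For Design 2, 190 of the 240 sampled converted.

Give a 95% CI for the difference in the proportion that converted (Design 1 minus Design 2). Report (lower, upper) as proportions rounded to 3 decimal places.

First, p̂₁ = 110/204 = 0.5392; p̂₂ = 190/240 = 0.7917.
The two standard errors are √(0.5392×0.4608/204) = 0.03490 and √(0.7917×0.2083/240) = 0.02621.
Because the samples are independent, SE_diff = √(0.03490² + 0.02621²) = 0.04365.
Using z* = 1.960 for 95%, ME = 1.960 × 0.04365 = 0.08555.
p̂₁ − p̂₂ = -0.2525; interval -0.2525 ± 0.08555 gives (-0.338, -0.167).

(-0.338, -0.167)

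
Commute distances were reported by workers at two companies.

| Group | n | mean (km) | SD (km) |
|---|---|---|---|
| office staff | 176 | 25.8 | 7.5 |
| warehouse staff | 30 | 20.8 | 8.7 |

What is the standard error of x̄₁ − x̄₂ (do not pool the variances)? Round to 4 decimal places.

Per-group SEs: s₁/√n₁ = 7.5/√176 = 0.5653, s₂/√n₂ = 8.7/√30 = 1.5884.
Unpooled SE of the difference: √(0.31956409 + 2.52301456) = 1.6860.

1.6860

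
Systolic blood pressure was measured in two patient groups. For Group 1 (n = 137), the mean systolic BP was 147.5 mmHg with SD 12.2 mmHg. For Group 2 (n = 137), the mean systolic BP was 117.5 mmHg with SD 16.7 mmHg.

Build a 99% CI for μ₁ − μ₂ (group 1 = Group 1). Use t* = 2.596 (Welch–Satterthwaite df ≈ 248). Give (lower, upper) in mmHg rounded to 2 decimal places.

(25.41, 34.59)

SE₁ = s₁/√n₁ = 12.2/√137 = 1.0423; SE₂ = 16.7/√137 = 1.4268.
Independent samples, unequal variances: SE_diff = √(SE₁² + SE₂²) = √(1.08638929 + 2.03575824) = 1.7670.
t* = 2.596, so margin of error = 2.596 × 1.7670 = 4.5871.
Difference in means = 147.5 − 117.5 = 30.0000.
30.0000 ± 4.5871 → (25.41, 34.59).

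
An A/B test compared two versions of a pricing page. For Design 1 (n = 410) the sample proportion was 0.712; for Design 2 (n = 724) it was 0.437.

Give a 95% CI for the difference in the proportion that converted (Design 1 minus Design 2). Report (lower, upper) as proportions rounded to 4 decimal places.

The two standard errors are √(0.7120×0.2880/410) = 0.02236 and √(0.4370×0.5630/724) = 0.01843.
Because the samples are independent, SE_diff = √(0.02236² + 0.01843²) = 0.02898.
Using z* = 1.960 for 95%, ME = 1.960 × 0.02898 = 0.05680.
p̂₁ − p̂₂ = 0.2750; interval 0.2750 ± 0.05680 gives (0.2182, 0.3318).

(0.2182, 0.3318)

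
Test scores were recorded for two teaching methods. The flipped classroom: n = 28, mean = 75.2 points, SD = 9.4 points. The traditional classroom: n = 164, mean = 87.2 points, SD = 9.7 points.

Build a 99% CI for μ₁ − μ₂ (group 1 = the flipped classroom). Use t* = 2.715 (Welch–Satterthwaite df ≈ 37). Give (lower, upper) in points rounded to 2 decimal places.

(-17.24, -6.76)

Per-group SEs: s₁/√n₁ = 9.4/√28 = 1.7764, s₂/√n₂ = 9.7/√164 = 0.7574.
Unpooled SE of the difference: √(3.15559696 + 0.57365476) = 1.9311.
Margin of error = t* · SE = 2.715 × 1.9311 = 5.2429.
x̄₁ − x̄₂ = 75.2 − 87.2 = -12.0000.
CI: -12.0000 ± 5.2429 = (-17.24, -6.76).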